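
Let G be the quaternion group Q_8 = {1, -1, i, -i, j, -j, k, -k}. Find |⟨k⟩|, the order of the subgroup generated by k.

4

Computing powers of k: the smallest k with (k)^k = e is k = 4.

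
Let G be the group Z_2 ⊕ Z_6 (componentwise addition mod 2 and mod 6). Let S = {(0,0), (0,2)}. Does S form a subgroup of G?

(0,2) ∈ S but its inverse (0,4) ∉ S, so S is not a subgroup.

No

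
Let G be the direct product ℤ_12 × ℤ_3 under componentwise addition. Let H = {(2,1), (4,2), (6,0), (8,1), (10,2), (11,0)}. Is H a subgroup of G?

No

The identity (0,0) ∉ H, so H is not a subgroup.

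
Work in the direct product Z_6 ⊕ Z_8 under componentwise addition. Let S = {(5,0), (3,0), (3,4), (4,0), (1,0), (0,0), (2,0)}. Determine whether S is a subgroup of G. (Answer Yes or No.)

|S| = 7 does not divide |G| = 48, so by Lagrange S is not a subgroup.

No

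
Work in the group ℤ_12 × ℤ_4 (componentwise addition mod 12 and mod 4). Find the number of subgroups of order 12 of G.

|G| = 48 and 12 | 48, so subgroups of order 12 are possible by Lagrange.
The subgroups of order 12 are: {(0,0), (0,1), (0,2), (0,3), (4,0), (4,1), (4,2), (4,3), (8,0), (8,1), (8,2), (8,3)}; {(0,0), (0,2), (2,0), (2,2), (4,0), (4,2), (6,0), (6,2), (8,0), (8,2), (10,0), (10,2)}; {(0,0), (0,2), (2,1), (2,3), (4,0), (4,2), (6,1), (6,3), (8,0), (8,2), (10,1), (10,3)}; {(0,0), (1,0), (2,0), (3,0), (4,0), (5,0), (6,0), (7,0), (8,0), (9,0), (10,0), (11,0)}; … (7 in all).
So G has 7 subgroups of order 12.

7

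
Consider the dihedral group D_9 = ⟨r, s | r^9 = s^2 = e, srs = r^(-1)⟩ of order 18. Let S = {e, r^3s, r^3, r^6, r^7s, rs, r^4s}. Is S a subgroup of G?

No

|S| = 7 does not divide |G| = 18, so by Lagrange S is not a subgroup.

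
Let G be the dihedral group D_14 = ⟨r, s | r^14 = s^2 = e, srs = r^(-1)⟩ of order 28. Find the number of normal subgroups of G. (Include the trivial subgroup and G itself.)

7

G has 28 subgroups. Checking conjugation-invariance by order — order 1: 1/1 normal; order 2: 1/15 normal; order 4: 0/7 normal; order 7: 1/1 normal; order 14: 3/3 normal; order 28: 1/1 normal.
Total normal subgroups: 7.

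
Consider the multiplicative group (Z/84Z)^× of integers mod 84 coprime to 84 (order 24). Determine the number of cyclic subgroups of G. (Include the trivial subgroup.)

Each element a generates a cyclic subgroup ⟨a⟩; distinct elements may generate the same one (a cyclic group of order d has φ(d) generators).
Cyclic subgroups by order — order 1: 1; order 2: 7; order 3: 1; order 6: 7.
Total: 16.

16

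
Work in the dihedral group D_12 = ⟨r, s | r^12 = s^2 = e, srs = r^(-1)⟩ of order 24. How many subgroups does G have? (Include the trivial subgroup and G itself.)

|G| = 24, so by Lagrange every subgroup order divides 24. Divisors: 1, 2, 3, 4, 6, 8, 12, 24.
Subgroups by order — order 1: 1; order 2: 13; order 3: 1; order 4: 7; order 6: 5; order 8: 3; order 12: 3; order 24: 1.
Total: 1 + 13 + 1 + 7 + 5 + 3 + 3 + 1 = 34.

34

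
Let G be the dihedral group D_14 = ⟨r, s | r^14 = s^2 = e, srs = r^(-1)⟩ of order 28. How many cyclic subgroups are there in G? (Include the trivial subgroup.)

A cyclic subgroup of order d is generated by each of its φ(d) elements of order d, so the cyclic subgroups of order d number (#elements of order d)/φ(d).
Cyclic subgroups by order — order 1: 1; order 2: 15; order 7: 1; order 14: 1.
Total: 18.

18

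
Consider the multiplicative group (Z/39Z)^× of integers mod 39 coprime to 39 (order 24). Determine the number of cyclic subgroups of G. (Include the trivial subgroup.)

Group the elements of G by the cyclic subgroup they generate; each cyclic subgroup of order d accounts for φ(d) elements.
Cyclic subgroups by order — order 1: 1; order 2: 3; order 3: 1; order 4: 2; order 6: 3; order 12: 2.
Total: 12.

12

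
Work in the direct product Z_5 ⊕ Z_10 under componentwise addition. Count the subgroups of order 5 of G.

6

|G| = 50 and 5 | 50, so subgroups of order 5 are possible by Lagrange.
The subgroups of order 5 are: {(0,0), (0,2), (0,4), (0,6), (0,8)}; {(0,0), (1,0), (2,0), (3,0), (4,0)}; {(0,0), (1,2), (2,4), (3,6), (4,8)}; {(0,0), (1,4), (2,8), (3,2), (4,6)}; … (6 in all).
So G has 6 subgroups of order 5.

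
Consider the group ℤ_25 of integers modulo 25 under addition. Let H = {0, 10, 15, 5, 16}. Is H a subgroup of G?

16 ∈ H but its inverse 9 ∉ H, so H is not a subgroup.

No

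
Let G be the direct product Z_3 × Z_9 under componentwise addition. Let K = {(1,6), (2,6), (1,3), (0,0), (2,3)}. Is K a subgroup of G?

|K| = 5 does not divide |G| = 27, so by Lagrange K is not a subgroup.

No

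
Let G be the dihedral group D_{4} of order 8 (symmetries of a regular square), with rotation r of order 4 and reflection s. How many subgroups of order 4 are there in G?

3

|G| = 8 and 4 | 8, so subgroups of order 4 are possible by Lagrange.
The subgroups of order 4 are: {e, r, r^2, r^3}; {e, r^2, s, r^2s}; {e, r^2, rs, r^3s}.
So G has 3 subgroups of order 4.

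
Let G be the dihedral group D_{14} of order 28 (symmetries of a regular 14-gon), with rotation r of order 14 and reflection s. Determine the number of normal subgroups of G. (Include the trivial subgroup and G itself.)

G has 28 subgroups. Checking conjugation-invariance by order — order 1: 1/1 normal; order 2: 1/15 normal; order 4: 0/7 normal; order 7: 1/1 normal; order 14: 3/3 normal; order 28: 1/1 normal.
Total normal subgroups: 7.

7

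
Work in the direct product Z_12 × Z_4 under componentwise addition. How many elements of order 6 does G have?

An element (a,b) has order lcm(ord(a), ord(b)); count pairs with lcm equal to 6.
Enumerating gives 6 such elements.

6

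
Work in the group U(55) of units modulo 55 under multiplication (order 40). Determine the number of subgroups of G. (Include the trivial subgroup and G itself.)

|G| = 40, so by Lagrange every subgroup order divides 40. Divisors: 1, 2, 4, 5, 8, 10, 20, 40.
Subgroups by order — order 1: 1; order 2: 3; order 4: 3; order 5: 1; order 8: 1; order 10: 3; order 20: 3; order 40: 1.
Total: 1 + 3 + 3 + 1 + 1 + 3 + 3 + 1 = 16.

16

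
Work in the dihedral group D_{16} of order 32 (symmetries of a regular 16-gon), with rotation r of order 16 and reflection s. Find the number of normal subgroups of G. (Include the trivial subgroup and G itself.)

G has 36 subgroups. Checking conjugation-invariance by order — order 1: 1/1 normal; order 2: 1/17 normal; order 4: 1/9 normal; order 8: 1/5 normal; order 16: 3/3 normal; order 32: 1/1 normal.
Total normal subgroups: 8.

8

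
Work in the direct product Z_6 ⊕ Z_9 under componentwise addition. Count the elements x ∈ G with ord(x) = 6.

An element (a,b) has order lcm(ord(a), ord(b)); count pairs with lcm equal to 6.
Enumerating gives 8 such elements.

8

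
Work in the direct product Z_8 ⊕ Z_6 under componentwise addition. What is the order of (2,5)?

The order of (2,5) in Z_8 × Z_6 is lcm(ord(2) in Z_8, ord(5) in Z_6).
ord(2) = 4 and ord(5) = 6, so |⟨(2,5)⟩| = lcm(4, 6) = 12.

12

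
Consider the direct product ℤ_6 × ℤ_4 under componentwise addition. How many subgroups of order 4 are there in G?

3

|G| = 24 and 4 | 24, so subgroups of order 4 are possible by Lagrange.
The subgroups of order 4 are: {(0,0), (0,1), (0,2), (0,3)}; {(0,0), (0,2), (3,0), (3,2)}; {(0,0), (0,2), (3,1), (3,3)}.
So G has 3 subgroups of order 4.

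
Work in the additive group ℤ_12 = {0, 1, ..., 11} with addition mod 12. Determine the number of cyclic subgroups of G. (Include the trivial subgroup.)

6

Each element a generates a cyclic subgroup ⟨a⟩; distinct elements may generate the same one (a cyclic group of order d has φ(d) generators).
Cyclic subgroups by order — order 1: 1; order 2: 1; order 3: 1; order 4: 1; order 6: 1; order 12: 1.
Total: 6.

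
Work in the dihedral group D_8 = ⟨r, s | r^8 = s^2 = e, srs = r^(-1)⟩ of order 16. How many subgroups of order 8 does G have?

3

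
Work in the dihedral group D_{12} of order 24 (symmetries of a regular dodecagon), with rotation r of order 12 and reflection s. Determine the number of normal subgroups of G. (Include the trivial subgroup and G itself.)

9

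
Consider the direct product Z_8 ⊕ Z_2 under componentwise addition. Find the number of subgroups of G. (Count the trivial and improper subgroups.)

|G| = 16, so by Lagrange every subgroup order divides 16. Divisors: 1, 2, 4, 8, 16.
Subgroups by order — order 1: 1; order 2: 3; order 4: 3; order 8: 3; order 16: 1.
Total: 1 + 3 + 3 + 3 + 1 = 11.

11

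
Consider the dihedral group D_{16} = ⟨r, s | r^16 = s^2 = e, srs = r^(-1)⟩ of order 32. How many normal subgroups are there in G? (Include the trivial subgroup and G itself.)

G has 36 subgroups. Checking conjugation-invariance by order — order 1: 1/1 normal; order 2: 1/17 normal; order 4: 1/9 normal; order 8: 1/5 normal; order 16: 3/3 normal; order 32: 1/1 normal.
Total normal subgroups: 8.

8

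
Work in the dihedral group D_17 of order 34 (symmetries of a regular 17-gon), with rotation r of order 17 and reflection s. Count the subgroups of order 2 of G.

17

|G| = 34 and 2 | 34, so subgroups of order 2 are possible by Lagrange.
The subgroups of order 2 are: {e, r^10s}; {e, r^11s}; {e, r^12s}; {e, r^13s}; … (17 in all).
So G has 17 subgroups of order 2.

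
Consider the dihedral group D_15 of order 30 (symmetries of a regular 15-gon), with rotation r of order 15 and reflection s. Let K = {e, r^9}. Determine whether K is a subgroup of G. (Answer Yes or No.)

r^9 ∈ K but its inverse r^6 ∉ K, so K is not a subgroup.

No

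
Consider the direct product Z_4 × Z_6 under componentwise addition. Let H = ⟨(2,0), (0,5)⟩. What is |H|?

|⟨(2,0)⟩| = 2 and |⟨(0,5)⟩| = 6, so |H| is a multiple of lcm(2, 6) = 6 and divides |G| = 24.
Closing under the operation: H = {(0,0), (0,1), (0,2), (0,3), (0,4), (0,5), (2,0), (2,1), (2,2), (2,3), (2,4), (2,5)}, so |H| = 12.

12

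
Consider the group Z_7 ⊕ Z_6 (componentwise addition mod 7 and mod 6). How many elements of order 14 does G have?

6

An element (a,b) has order lcm(ord(a), ord(b)); count pairs with lcm equal to 14.
Enumerating gives 6 such elements.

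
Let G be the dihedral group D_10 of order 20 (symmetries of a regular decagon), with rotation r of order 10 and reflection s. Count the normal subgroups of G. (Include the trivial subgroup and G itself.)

7

G has 22 subgroups. Checking conjugation-invariance by order — order 1: 1/1 normal; order 2: 1/11 normal; order 4: 0/5 normal; order 5: 1/1 normal; order 10: 3/3 normal; order 20: 1/1 normal.
Total normal subgroups: 7.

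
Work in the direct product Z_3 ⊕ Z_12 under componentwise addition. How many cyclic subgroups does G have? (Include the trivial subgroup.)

15

A cyclic subgroup of order d is generated by each of its φ(d) elements of order d, so the cyclic subgroups of order d number (#elements of order d)/φ(d).
Cyclic subgroups by order — order 1: 1; order 2: 1; order 3: 4; order 4: 1; order 6: 4; order 12: 4.
Total: 15.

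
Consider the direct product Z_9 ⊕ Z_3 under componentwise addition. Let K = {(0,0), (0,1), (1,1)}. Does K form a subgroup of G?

(0,1) ∈ K but its inverse (0,2) ∉ K, so K is not a subgroup.

No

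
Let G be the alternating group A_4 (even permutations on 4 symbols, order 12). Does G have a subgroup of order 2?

Yes

2 | 12. A subgroup of order 2 is {e, (1 2)(3 4)}.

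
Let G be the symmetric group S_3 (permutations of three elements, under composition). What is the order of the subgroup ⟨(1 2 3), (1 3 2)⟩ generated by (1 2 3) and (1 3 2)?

|⟨(1 2 3)⟩| = 3 and |⟨(1 3 2)⟩| = 3, so |H| is a multiple of lcm(3, 3) = 3 and divides |G| = 6.
Closing under the operation: H = {e, (1 2 3), (1 3 2)}, so |H| = 3.

3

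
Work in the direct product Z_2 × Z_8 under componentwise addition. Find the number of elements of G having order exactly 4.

An element (a,b) has order lcm(ord(a), ord(b)); count pairs with lcm equal to 4.
Enumerating gives 4 such elements.

4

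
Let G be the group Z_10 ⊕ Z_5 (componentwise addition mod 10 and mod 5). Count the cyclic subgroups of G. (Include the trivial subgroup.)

Group the elements of G by the cyclic subgroup they generate; each cyclic subgroup of order d accounts for φ(d) elements.
Cyclic subgroups by order — order 1: 1; order 2: 1; order 5: 6; order 10: 6.
Total: 14.

14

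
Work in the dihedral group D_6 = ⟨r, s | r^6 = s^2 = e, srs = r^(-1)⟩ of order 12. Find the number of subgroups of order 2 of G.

7

|G| = 12 and 2 | 12, so subgroups of order 2 are possible by Lagrange.
The subgroups of order 2 are: {e, r^2s}; {e, r^3}; {e, r^3s}; {e, r^4s}; … (7 in all).
So G has 7 subgroups of order 2.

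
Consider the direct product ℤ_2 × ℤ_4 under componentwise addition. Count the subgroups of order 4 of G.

|G| = 8 and 4 | 8, so subgroups of order 4 are possible by Lagrange.
The subgroups of order 4 are: {(0,0), (0,1), (0,2), (0,3)}; {(0,0), (0,2), (1,0), (1,2)}; {(0,0), (0,2), (1,1), (1,3)}.
So G has 3 subgroups of order 4.

3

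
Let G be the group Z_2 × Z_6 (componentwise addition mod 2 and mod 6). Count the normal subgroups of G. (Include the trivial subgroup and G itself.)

G is abelian, so every subgroup is normal.
G has 10 subgroups in total, hence 10 normal subgroups.

10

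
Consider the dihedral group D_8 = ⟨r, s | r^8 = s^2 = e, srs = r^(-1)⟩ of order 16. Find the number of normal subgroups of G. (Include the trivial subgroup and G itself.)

7

G has 19 subgroups. Checking conjugation-invariance by order — order 1: 1/1 normal; order 2: 1/9 normal; order 4: 1/5 normal; order 8: 3/3 normal; order 16: 1/1 normal.
Total normal subgroups: 7.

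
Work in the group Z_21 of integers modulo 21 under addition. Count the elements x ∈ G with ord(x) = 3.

2

In a cyclic group of order 21, the number of elements of order d (for d | 21) is φ(d).
φ(3) = 2.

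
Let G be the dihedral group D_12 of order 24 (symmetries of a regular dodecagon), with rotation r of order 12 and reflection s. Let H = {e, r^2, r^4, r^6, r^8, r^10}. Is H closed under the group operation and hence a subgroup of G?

|H| = 6 divides |G| = 24, consistent with Lagrange.
H contains the identity, every element's inverse is in H, and H is closed under ·: it is a subgroup.
In fact H = ⟨r^10⟩.

Yes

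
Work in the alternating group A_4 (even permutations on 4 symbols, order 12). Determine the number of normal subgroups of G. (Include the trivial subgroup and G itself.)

G has 10 subgroups. Checking conjugation-invariance by order — order 1: 1/1 normal; order 2: 0/3 normal; order 3: 0/4 normal; order 4: 1/1 normal; order 12: 1/1 normal.
Total normal subgroups: 3.

3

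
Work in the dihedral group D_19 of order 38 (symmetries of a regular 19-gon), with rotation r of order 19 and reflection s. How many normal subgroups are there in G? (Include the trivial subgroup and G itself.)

G has 22 subgroups. Checking conjugation-invariance by order — order 1: 1/1 normal; order 2: 0/19 normal; order 19: 1/1 normal; order 38: 1/1 normal.
Total normal subgroups: 3.

3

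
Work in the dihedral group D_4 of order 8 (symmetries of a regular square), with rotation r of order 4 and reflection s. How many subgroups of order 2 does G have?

5

|G| = 8 and 2 | 8, so subgroups of order 2 are possible by Lagrange.
The subgroups of order 2 are: {e, r^2}; {e, r^2s}; {e, r^3s}; {e, rs}; … (5 in all).
So G has 5 subgroups of order 2.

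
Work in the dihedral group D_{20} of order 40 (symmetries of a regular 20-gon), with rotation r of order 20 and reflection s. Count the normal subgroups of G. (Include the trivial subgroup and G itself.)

9

G has 48 subgroups. Checking conjugation-invariance by order — order 1: 1/1 normal; order 2: 1/21 normal; order 4: 1/11 normal; order 5: 1/1 normal; order 8: 0/5 normal; order 10: 1/5 normal; order 20: 3/3 normal; order 40: 1/1 normal.
Total normal subgroups: 9.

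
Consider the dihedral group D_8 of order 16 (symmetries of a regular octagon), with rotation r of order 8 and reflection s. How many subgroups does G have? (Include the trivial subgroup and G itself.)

19

|G| = 16, so by Lagrange every subgroup order divides 16. Divisors: 1, 2, 4, 8, 16.
Subgroups by order — order 1: 1; order 2: 9; order 4: 5; order 8: 3; order 16: 1.
Total: 1 + 9 + 5 + 3 + 1 = 19.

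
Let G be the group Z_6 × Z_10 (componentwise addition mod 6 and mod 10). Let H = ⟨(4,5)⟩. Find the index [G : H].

10

|⟨(4,5)⟩| = 6 and |G| = 60.
By Lagrange, [G : H] = |G|/|H| = 60/6 = 10.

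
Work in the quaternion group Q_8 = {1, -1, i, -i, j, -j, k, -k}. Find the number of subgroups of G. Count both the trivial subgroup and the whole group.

|G| = 8, so by Lagrange every subgroup order divides 8. Divisors: 1, 2, 4, 8.
Subgroups by order — order 1: 1; order 2: 1; order 4: 3; order 8: 1.
Total: 1 + 1 + 3 + 1 = 6.

6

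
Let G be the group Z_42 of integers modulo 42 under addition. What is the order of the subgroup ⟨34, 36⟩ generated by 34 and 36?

|⟨34⟩| = 21 and |⟨36⟩| = 7, so |H| is a multiple of lcm(21, 7) = 21 and divides |G| = 42.
Closing under the operation: H = {0, 2, 4, 6, 8, 10, 12, 14, 16, 18, 20, 22, 24, 26, 28, 30, 32, 34, 36, 38, 40}, so |H| = 21.

21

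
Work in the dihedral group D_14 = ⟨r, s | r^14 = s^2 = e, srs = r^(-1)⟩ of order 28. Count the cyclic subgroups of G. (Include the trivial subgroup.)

18

Group the elements of G by the cyclic subgroup they generate; each cyclic subgroup of order d accounts for φ(d) elements.
Cyclic subgroups by order — order 1: 1; order 2: 15; order 7: 1; order 14: 1.
Total: 18.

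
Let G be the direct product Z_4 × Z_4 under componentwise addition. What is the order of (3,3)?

4

The order of (3,3) in Z_4 × Z_4 is lcm(ord(3) in Z_4, ord(3) in Z_4).
ord(3) = 4 and ord(3) = 4, so |⟨(3,3)⟩| = lcm(4, 4) = 4.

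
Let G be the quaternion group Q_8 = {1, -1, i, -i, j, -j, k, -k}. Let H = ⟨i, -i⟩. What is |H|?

|⟨i⟩| = 4 and |⟨-i⟩| = 4, so |H| is a multiple of lcm(4, 4) = 4 and divides |G| = 8.
Closing under the operation: H = {1, -1, i, -i}, so |H| = 4.

4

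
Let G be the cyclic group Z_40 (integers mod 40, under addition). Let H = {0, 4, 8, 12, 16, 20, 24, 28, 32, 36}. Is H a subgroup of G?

Yes

|H| = 10 divides |G| = 40, consistent with Lagrange.
H contains the identity, every element's inverse is in H, and H is closed under +: it is a subgroup.
In fact H = ⟨4⟩.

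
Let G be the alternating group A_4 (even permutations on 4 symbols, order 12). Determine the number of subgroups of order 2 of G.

|G| = 12 and 2 | 12, so subgroups of order 2 are possible by Lagrange.
The subgroups of order 2 are: {e, (1 2)(3 4)}; {e, (1 3)(2 4)}; {e, (1 4)(2 3)}.
So G has 3 subgroups of order 2.

3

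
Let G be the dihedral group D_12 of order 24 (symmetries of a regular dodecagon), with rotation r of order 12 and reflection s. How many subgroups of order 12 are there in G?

|G| = 24 and 12 | 24, so subgroups of order 12 are possible by Lagrange.
The subgroups of order 12 are: {e, r, r^2, r^3, r^4, r^5, r^6, r^7, r^8, r^9, r^10, r^11}; {e, r^2, r^4, r^6, r^8, r^10, s, r^2s, r^4s, r^6s, r^8s, r^10s}; {e, r^2, r^4, r^6, r^8, r^10, rs, r^3s, r^5s, r^7s, r^9s, r^11s}.
So G has 3 subgroups of order 12.

3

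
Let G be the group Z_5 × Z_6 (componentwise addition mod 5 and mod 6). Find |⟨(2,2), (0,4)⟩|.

15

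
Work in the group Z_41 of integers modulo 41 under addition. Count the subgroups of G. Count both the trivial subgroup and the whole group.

2

Subgroups of the cyclic group Z_41 correspond bijectively to divisors of 41.
Divisors of 41: 1, 41.
So Z_41 has 2 subgroups.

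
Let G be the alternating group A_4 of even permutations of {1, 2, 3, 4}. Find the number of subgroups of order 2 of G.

|G| = 12 and 2 | 12, so subgroups of order 2 are possible by Lagrange.
The subgroups of order 2 are: {e, (1 2)(3 4)}; {e, (1 3)(2 4)}; {e, (1 4)(2 3)}.
So G has 3 subgroups of order 2.

3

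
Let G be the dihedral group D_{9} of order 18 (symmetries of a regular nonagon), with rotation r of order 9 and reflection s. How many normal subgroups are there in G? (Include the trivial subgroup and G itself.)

4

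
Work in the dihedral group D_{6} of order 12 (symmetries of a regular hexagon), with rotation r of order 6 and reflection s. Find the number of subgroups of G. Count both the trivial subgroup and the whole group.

|G| = 12, so by Lagrange every subgroup order divides 12. Divisors: 1, 2, 3, 4, 6, 12.
Subgroups by order — order 1: 1; order 2: 7; order 3: 1; order 4: 3; order 6: 3; order 12: 1.
Total: 1 + 7 + 1 + 3 + 3 + 1 = 16.

16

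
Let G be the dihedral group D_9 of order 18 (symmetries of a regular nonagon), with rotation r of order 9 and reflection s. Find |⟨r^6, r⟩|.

9

|⟨r^6⟩| = 3 and |⟨r⟩| = 9, so |H| is a multiple of lcm(3, 9) = 9 and divides |G| = 18.
Closing under the operation: H = {e, r, r^2, r^3, r^4, r^5, r^6, r^7, r^8}, so |H| = 9.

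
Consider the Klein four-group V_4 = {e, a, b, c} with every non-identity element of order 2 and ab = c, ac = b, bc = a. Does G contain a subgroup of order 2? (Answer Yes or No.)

Yes

2 | 4. A subgroup of order 2 is {e, a}.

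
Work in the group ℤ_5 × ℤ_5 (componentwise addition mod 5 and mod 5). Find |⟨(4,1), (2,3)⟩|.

|⟨(4,1)⟩| = 5 and |⟨(2,3)⟩| = 5, so |H| is a multiple of lcm(5, 5) = 5 and divides |G| = 25.
Closing under the operation: H = {(0,0), (1,4), (2,3), (3,2), (4,1)}, so |H| = 5.

5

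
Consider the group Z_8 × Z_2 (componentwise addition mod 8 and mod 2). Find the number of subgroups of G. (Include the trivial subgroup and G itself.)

11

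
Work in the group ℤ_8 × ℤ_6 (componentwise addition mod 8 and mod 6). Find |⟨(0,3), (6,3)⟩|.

8

|⟨(0,3)⟩| = 2 and |⟨(6,3)⟩| = 4, so |H| is a multiple of lcm(2, 4) = 4 and divides |G| = 48.
Closing under the operation: H = {(0,0), (0,3), (2,0), (2,3), (4,0), (4,3), (6,0), (6,3)}, so |H| = 8.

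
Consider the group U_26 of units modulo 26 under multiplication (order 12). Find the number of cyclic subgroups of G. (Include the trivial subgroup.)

6

Group the elements of G by the cyclic subgroup they generate; each cyclic subgroup of order d accounts for φ(d) elements.
Cyclic subgroups by order — order 1: 1; order 2: 1; order 3: 1; order 4: 1; order 6: 1; order 12: 1.
Total: 6.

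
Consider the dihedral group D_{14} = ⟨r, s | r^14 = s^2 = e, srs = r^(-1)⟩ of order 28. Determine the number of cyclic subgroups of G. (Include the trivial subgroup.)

18

A cyclic subgroup of order d is generated by each of its φ(d) elements of order d, so the cyclic subgroups of order d number (#elements of order d)/φ(d).
Cyclic subgroups by order — order 1: 1; order 2: 15; order 7: 1; order 14: 1.
Total: 18.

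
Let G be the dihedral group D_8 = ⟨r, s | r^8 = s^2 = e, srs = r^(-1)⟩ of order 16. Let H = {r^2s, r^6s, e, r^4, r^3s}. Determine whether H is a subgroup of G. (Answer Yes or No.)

No

|H| = 5 does not divide |G| = 16, so by Lagrange H is not a subgroup.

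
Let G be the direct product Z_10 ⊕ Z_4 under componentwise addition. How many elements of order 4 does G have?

4

An element (a,b) has order lcm(ord(a), ord(b)); count pairs with lcm equal to 4.
Enumerating gives 4 such elements.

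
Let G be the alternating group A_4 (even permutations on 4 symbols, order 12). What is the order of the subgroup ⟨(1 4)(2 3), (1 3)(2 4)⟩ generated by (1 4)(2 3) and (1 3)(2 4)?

|⟨(1 4)(2 3)⟩| = 2 and |⟨(1 3)(2 4)⟩| = 2, so |H| is a multiple of lcm(2, 2) = 2 and divides |G| = 12.
Closing under the operation: H = {e, (1 2)(3 4), (1 3)(2 4), (1 4)(2 3)}, so |H| = 4.

4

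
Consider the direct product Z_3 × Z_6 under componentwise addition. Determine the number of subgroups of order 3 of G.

4

|G| = 18 and 3 | 18, so subgroups of order 3 are possible by Lagrange.
The subgroups of order 3 are: {(0,0), (0,2), (0,4)}; {(0,0), (1,0), (2,0)}; {(0,0), (1,2), (2,4)}; {(0,0), (1,4), (2,2)}.
So G has 4 subgroups of order 3.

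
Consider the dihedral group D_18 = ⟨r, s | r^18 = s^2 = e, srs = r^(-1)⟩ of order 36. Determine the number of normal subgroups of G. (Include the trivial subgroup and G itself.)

9

G has 45 subgroups. Checking conjugation-invariance by order — order 1: 1/1 normal; order 2: 1/19 normal; order 3: 1/1 normal; order 4: 0/9 normal; order 6: 1/7 normal; order 9: 1/1 normal; order 12: 0/3 normal; order 18: 3/3 normal; order 36: 1/1 normal.
Total normal subgroups: 9.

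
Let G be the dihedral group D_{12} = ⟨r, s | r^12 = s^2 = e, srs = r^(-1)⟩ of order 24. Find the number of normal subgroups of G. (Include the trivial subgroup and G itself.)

9

G has 34 subgroups. Checking conjugation-invariance by order — order 1: 1/1 normal; order 2: 1/13 normal; order 3: 1/1 normal; order 4: 1/7 normal; order 6: 1/5 normal; order 8: 0/3 normal; order 12: 3/3 normal; order 24: 1/1 normal.
Total normal subgroups: 9.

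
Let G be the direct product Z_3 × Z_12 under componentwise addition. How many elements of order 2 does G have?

1

An element (a,b) has order lcm(ord(a), ord(b)); count pairs with lcm equal to 2.
Enumerating gives 1 such elements.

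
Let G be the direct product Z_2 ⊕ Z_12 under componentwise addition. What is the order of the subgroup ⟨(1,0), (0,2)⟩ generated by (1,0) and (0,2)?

12

|⟨(1,0)⟩| = 2 and |⟨(0,2)⟩| = 6, so |H| is a multiple of lcm(2, 6) = 6 and divides |G| = 24.
Closing under the operation: H = {(0,0), (0,2), (0,4), (0,6), (0,8), (0,10), (1,0), (1,2), (1,4), (1,6), (1,8), (1,10)}, so |H| = 12.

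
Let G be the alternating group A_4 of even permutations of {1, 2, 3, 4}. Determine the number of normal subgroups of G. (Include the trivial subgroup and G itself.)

3

G has 10 subgroups. Checking conjugation-invariance by order — order 1: 1/1 normal; order 2: 0/3 normal; order 3: 0/4 normal; order 4: 1/1 normal; order 12: 1/1 normal.
Total normal subgroups: 3.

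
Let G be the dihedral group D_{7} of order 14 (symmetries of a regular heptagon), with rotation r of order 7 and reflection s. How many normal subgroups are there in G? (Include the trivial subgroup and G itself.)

3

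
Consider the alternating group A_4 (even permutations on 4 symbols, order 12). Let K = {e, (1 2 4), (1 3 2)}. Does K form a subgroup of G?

No

(1 3 2) ∈ K but its inverse (1 2 3) ∉ K, so K is not a subgroup.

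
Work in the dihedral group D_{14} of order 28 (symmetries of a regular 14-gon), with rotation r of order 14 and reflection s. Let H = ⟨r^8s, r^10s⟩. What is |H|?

14

|⟨r^8s⟩| = 2 and |⟨r^10s⟩| = 2, so |H| is a multiple of lcm(2, 2) = 2 and divides |G| = 28.
Closing under the operation: H = {e, r^2, r^4, r^6, r^8, r^10, r^12, s, r^2s, r^4s, r^6s, r^8s, r^10s, r^12s}, so |H| = 14.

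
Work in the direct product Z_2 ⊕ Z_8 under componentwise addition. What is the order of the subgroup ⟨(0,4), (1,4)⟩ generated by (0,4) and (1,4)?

4

|⟨(0,4)⟩| = 2 and |⟨(1,4)⟩| = 2, so |H| is a multiple of lcm(2, 2) = 2 and divides |G| = 16.
Closing under the operation: H = {(0,0), (0,4), (1,0), (1,4)}, so |H| = 4.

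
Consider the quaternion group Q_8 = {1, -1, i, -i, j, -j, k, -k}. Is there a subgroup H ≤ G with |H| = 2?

Yes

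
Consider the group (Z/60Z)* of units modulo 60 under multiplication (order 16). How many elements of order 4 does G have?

8

The elements of order 4 are: 7, 13, 17, 23, 37, 43, 47, 53.
That's 8.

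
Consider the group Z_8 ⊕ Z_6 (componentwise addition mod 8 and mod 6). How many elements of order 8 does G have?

An element (a,b) has order lcm(ord(a), ord(b)); count pairs with lcm equal to 8.
Enumerating gives 8 such elements.

8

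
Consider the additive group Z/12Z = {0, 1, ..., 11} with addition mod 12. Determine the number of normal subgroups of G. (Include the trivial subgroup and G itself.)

G is abelian, so every subgroup is normal.
G has 6 subgroups in total, hence 6 normal subgroups.

6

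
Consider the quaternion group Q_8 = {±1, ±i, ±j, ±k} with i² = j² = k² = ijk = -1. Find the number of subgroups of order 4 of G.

|G| = 8 and 4 | 8, so subgroups of order 4 are possible by Lagrange.
The subgroups of order 4 are: {1, -1, i, -i}; {1, -1, j, -j}; {1, -1, k, -k}.
So G has 3 subgroups of order 4.

3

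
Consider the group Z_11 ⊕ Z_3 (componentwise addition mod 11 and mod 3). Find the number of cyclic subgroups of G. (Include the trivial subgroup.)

4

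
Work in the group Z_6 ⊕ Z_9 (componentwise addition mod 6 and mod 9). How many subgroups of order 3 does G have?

|G| = 54 and 3 | 54, so subgroups of order 3 are possible by Lagrange.
The subgroups of order 3 are: {(0,0), (0,3), (0,6)}; {(0,0), (2,0), (4,0)}; {(0,0), (2,3), (4,6)}; {(0,0), (2,6), (4,3)}.
So G has 4 subgroups of order 3.

4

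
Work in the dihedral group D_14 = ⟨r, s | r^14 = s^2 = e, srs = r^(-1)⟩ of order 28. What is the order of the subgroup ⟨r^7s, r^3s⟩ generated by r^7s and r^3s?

14

|⟨r^7s⟩| = 2 and |⟨r^3s⟩| = 2, so |H| is a multiple of lcm(2, 2) = 2 and divides |G| = 28.
Closing under the operation: H = {e, r^2, r^4, r^6, r^8, r^10, r^12, rs, r^3s, r^5s, r^7s, r^9s, r^11s, r^13s}, so |H| = 14.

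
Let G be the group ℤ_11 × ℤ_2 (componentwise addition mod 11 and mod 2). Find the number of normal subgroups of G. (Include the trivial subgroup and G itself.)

4

G is abelian, so every subgroup is normal.
G has 4 subgroups in total, hence 4 normal subgroups.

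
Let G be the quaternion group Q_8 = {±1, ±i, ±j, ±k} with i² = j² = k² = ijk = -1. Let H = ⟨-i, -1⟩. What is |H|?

4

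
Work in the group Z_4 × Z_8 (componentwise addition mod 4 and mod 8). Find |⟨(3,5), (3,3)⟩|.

|⟨(3,5)⟩| = 8 and |⟨(3,3)⟩| = 8, so |H| is a multiple of lcm(8, 8) = 8 and divides |G| = 32.
Closing under the operation: H = {(0,0), (0,2), (0,4), (0,6), (1,1), (1,3), (1,5), (1,7), (2,0), (2,2), (2,4), (2,6), (3,1), (3,3), (3,5), (3,7)}, so |H| = 16.

16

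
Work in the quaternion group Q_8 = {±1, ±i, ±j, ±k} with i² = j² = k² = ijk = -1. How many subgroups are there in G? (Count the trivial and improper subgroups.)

6

|G| = 8, so by Lagrange every subgroup order divides 8. Divisors: 1, 2, 4, 8.
Subgroups by order — order 1: 1; order 2: 1; order 4: 3; order 8: 1.
Total: 1 + 1 + 3 + 1 = 6.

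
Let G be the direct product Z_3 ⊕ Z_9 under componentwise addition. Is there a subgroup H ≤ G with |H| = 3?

Yes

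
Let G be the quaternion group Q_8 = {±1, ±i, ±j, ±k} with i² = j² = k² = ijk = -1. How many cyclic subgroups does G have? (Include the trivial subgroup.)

Each element a generates a cyclic subgroup ⟨a⟩; distinct elements may generate the same one (a cyclic group of order d has φ(d) generators).
Cyclic subgroups by order — order 1: 1; order 2: 1; order 4: 3.
Total: 5.

5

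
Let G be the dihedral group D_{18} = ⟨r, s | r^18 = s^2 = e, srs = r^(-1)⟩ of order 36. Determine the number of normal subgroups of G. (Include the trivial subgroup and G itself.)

9

G has 45 subgroups. Checking conjugation-invariance by order — order 1: 1/1 normal; order 2: 1/19 normal; order 3: 1/1 normal; order 4: 0/9 normal; order 6: 1/7 normal; order 9: 1/1 normal; order 12: 0/3 normal; order 18: 3/3 normal; order 36: 1/1 normal.
Total normal subgroups: 9.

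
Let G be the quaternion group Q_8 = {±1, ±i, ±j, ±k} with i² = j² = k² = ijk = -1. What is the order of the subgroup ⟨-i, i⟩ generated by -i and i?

|⟨-i⟩| = 4 and |⟨i⟩| = 4, so |H| is a multiple of lcm(4, 4) = 4 and divides |G| = 8.
Closing under the operation: H = {1, -1, i, -i}, so |H| = 4.

4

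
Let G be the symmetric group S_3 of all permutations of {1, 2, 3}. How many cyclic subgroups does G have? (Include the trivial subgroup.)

5

A cyclic subgroup of order d is generated by each of its φ(d) elements of order d, so the cyclic subgroups of order d number (#elements of order d)/φ(d).
Cyclic subgroups by order — order 1: 1; order 2: 3; order 3: 1.
Total: 5.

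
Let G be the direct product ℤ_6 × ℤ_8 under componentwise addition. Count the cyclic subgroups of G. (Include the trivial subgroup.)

16

A cyclic subgroup of order d is generated by each of its φ(d) elements of order d, so the cyclic subgroups of order d number (#elements of order d)/φ(d).
Cyclic subgroups by order — order 1: 1; order 2: 3; order 3: 1; order 4: 2; order 6: 3; order 8: 2; order 12: 2; order 24: 2.
Total: 16.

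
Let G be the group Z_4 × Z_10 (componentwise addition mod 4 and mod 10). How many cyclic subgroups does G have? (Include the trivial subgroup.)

12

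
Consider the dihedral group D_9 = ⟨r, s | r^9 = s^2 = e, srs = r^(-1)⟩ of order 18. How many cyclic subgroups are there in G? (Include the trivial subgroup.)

12

Group the elements of G by the cyclic subgroup they generate; each cyclic subgroup of order d accounts for φ(d) elements.
Cyclic subgroups by order — order 1: 1; order 2: 9; order 3: 1; order 9: 1.
Total: 12.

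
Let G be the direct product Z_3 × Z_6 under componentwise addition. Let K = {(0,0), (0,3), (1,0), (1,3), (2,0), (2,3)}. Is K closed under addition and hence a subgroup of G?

|K| = 6 divides |G| = 18, consistent with Lagrange.
K contains the identity, every element's inverse is in K, and K is closed under +: it is a subgroup.
In fact K = ⟨(2,3)⟩.

Yes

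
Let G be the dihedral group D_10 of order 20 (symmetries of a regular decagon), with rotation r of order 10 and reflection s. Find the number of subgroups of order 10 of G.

|G| = 20 and 10 | 20, so subgroups of order 10 are possible by Lagrange.
The subgroups of order 10 are: {e, r, r^2, r^3, r^4, r^5, r^6, r^7, r^8, r^9}; {e, r^2, r^4, r^6, r^8, s, r^2s, r^4s, r^6s, r^8s}; {e, r^2, r^4, r^6, r^8, rs, r^3s, r^5s, r^7s, r^9s}.
So G has 3 subgroups of order 10.

3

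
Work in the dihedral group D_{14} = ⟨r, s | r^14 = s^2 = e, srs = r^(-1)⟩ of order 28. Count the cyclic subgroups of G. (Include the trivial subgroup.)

18

Each element a generates a cyclic subgroup ⟨a⟩; distinct elements may generate the same one (a cyclic group of order d has φ(d) generators).
Cyclic subgroups by order — order 1: 1; order 2: 15; order 7: 1; order 14: 1.
Total: 18.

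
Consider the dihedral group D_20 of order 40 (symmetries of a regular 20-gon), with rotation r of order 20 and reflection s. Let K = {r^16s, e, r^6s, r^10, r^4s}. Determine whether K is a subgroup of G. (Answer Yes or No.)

Closure fails: r^10 · r^4s = r^14s ∉ K. So K is not a subgroup.

No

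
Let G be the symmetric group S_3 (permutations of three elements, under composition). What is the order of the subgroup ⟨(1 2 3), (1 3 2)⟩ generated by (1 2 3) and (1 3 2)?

3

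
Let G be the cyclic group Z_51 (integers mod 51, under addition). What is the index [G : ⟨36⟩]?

|⟨36⟩| = 17 and |G| = 51.
By Lagrange, [G : H] = |G|/|H| = 51/17 = 3.

3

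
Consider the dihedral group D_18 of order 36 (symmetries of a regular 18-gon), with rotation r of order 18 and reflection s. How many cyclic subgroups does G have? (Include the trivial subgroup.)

Group the elements of G by the cyclic subgroup they generate; each cyclic subgroup of order d accounts for φ(d) elements.
Cyclic subgroups by order — order 1: 1; order 2: 19; order 3: 1; order 6: 1; order 9: 1; order 18: 1.
Total: 24.

24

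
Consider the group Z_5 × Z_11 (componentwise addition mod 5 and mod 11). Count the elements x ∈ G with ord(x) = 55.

An element (a,b) has order lcm(ord(a), ord(b)); count pairs with lcm equal to 55.
Enumerating gives 40 such elements.

40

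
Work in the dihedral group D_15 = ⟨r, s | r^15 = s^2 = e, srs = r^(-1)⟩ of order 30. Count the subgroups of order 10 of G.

|G| = 30 and 10 | 30, so subgroups of order 10 are possible by Lagrange.
The subgroups of order 10 are: {e, r^3, r^6, r^9, r^12, rs, r^4s, r^7s, r^10s, r^13s}; {e, r^3, r^6, r^9, r^12, r^2s, r^5s, r^8s, r^11s, r^14s}; {e, r^3, r^6, r^9, r^12, s, r^3s, r^6s, r^9s, r^12s}.
So G has 3 subgroups of order 10.

3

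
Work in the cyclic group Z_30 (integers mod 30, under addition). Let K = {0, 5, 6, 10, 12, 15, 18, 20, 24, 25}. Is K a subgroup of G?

No

Closure fails: 5 + 6 = 11 ∉ K. So K is not a subgroup.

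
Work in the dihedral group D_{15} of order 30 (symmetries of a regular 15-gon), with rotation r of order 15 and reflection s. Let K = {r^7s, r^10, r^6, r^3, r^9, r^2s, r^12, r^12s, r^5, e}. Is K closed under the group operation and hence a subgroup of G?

No

Closure fails: r^9 · r^12s = r^6s ∉ K. So K is not a subgroup.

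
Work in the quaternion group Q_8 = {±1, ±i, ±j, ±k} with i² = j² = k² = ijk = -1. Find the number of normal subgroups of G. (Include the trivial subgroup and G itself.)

6

G has 6 subgroups. Checking conjugation-invariance by order — order 1: 1/1 normal; order 2: 1/1 normal; order 4: 3/3 normal; order 8: 1/1 normal.
Total normal subgroups: 6.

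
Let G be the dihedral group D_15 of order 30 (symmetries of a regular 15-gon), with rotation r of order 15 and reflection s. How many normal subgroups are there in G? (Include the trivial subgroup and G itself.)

G has 28 subgroups. Checking conjugation-invariance by order — order 1: 1/1 normal; order 2: 0/15 normal; order 3: 1/1 normal; order 5: 1/1 normal; order 6: 0/5 normal; order 10: 0/3 normal; order 15: 1/1 normal; order 30: 1/1 normal.
Total normal subgroups: 5.

5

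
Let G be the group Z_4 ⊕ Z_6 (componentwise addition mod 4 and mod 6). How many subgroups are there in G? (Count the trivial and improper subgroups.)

|G| = 24, so by Lagrange every subgroup order divides 24. Divisors: 1, 2, 3, 4, 6, 8, 12, 24.
Subgroups by order — order 1: 1; order 2: 3; order 3: 1; order 4: 3; order 6: 3; order 8: 1; order 12: 3; order 24: 1.
Total: 1 + 3 + 1 + 3 + 3 + 1 + 3 + 1 = 16.

16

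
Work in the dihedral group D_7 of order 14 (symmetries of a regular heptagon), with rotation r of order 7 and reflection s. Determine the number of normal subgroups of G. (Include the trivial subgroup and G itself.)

G has 10 subgroups. Checking conjugation-invariance by order — order 1: 1/1 normal; order 2: 0/7 normal; order 7: 1/1 normal; order 14: 1/1 normal.
Total normal subgroups: 3.

3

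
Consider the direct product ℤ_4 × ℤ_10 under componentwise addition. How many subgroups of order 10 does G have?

|G| = 40 and 10 | 40, so subgroups of order 10 are possible by Lagrange.
The subgroups of order 10 are: {(0,0), (0,1), (0,2), (0,3), (0,4), (0,5), (0,6), (0,7), (0,8), (0,9)}; {(0,0), (0,2), (0,4), (0,6), (0,8), (2,0), (2,2), (2,4), (2,6), (2,8)}; {(0,0), (0,2), (0,4), (0,6), (0,8), (2,1), (2,3), (2,5), (2,7), (2,9)}.
So G has 3 subgroups of order 10.

3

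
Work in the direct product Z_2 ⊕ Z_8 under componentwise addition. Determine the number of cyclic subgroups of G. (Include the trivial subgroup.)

8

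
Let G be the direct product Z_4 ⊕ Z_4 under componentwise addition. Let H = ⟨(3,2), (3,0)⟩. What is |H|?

8

|⟨(3,2)⟩| = 4 and |⟨(3,0)⟩| = 4, so |H| is a multiple of lcm(4, 4) = 4 and divides |G| = 16.
Closing under the operation: H = {(0,0), (0,2), (1,0), (1,2), (2,0), (2,2), (3,0), (3,2)}, so |H| = 8.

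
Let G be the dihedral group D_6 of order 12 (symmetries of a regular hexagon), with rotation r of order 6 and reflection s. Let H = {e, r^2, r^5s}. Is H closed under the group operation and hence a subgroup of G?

r^2 ∈ H but its inverse r^4 ∉ H, so H is not a subgroup.

No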